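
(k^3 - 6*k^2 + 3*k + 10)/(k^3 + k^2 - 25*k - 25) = (k - 2)/(k + 5)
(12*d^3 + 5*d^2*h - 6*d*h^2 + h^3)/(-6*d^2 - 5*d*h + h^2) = (-12*d^2 + 7*d*h - h^2)/(6*d - h)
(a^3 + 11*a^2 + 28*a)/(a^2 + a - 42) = a*(a + 4)/(a - 6)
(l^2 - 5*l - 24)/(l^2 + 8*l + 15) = (l - 8)/(l + 5)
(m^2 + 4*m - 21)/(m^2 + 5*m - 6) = (m^2 + 4*m - 21)/(m^2 + 5*m - 6)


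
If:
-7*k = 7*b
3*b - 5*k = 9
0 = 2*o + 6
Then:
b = 9/8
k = -9/8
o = -3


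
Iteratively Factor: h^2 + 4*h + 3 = (h + 3)*(h + 1)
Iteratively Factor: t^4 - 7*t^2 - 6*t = (t + 1)*(t^3 - t^2 - 6*t) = (t - 3)*(t + 1)*(t^2 + 2*t) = (t - 3)*(t + 1)*(t + 2)*(t)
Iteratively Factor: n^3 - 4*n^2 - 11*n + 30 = (n - 5)*(n^2 + n - 6) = (n - 5)*(n + 3)*(n - 2)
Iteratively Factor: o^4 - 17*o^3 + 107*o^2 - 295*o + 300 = (o - 3)*(o^3 - 14*o^2 + 65*o - 100) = (o - 4)*(o - 3)*(o^2 - 10*o + 25) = (o - 5)*(o - 4)*(o - 3)*(o - 5)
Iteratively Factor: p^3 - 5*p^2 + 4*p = (p)*(p^2 - 5*p + 4) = p*(p - 1)*(p - 4)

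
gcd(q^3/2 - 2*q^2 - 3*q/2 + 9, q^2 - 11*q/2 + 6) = 1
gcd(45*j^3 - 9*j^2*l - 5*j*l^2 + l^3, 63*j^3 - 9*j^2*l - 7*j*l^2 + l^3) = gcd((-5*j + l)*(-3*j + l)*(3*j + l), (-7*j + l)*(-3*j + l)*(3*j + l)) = 9*j^2 - l^2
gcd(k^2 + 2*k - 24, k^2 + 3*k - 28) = k - 4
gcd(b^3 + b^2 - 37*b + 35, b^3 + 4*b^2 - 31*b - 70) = b^2 + 2*b - 35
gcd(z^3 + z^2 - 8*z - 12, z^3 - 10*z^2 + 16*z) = 1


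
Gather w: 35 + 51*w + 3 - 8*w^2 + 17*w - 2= -8*w^2 + 68*w + 36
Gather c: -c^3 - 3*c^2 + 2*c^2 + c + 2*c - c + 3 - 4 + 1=-c^3 - c^2 + 2*c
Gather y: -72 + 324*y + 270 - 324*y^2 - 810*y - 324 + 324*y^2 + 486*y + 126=0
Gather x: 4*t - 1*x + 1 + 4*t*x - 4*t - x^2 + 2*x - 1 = -x^2 + x*(4*t + 1)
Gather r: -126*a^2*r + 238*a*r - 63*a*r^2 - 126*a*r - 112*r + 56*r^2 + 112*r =r^2*(56 - 63*a) + r*(-126*a^2 + 112*a)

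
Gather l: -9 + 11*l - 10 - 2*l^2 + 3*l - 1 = -2*l^2 + 14*l - 20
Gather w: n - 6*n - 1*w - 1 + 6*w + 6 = -5*n + 5*w + 5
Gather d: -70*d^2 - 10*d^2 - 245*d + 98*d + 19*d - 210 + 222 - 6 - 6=-80*d^2 - 128*d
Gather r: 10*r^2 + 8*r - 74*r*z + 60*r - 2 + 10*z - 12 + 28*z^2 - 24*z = 10*r^2 + r*(68 - 74*z) + 28*z^2 - 14*z - 14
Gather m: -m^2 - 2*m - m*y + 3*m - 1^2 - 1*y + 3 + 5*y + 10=-m^2 + m*(1 - y) + 4*y + 12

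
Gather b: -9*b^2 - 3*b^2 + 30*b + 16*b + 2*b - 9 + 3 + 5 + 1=-12*b^2 + 48*b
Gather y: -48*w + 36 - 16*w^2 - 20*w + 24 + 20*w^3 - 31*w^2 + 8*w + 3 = 20*w^3 - 47*w^2 - 60*w + 63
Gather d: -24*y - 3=-24*y - 3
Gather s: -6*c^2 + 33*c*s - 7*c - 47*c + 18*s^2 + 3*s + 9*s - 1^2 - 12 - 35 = -6*c^2 - 54*c + 18*s^2 + s*(33*c + 12) - 48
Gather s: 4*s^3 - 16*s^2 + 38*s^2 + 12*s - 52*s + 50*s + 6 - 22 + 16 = 4*s^3 + 22*s^2 + 10*s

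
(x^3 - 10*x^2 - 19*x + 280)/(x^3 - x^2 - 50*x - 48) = (x^2 - 2*x - 35)/(x^2 + 7*x + 6)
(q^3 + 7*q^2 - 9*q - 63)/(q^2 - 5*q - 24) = (q^2 + 4*q - 21)/(q - 8)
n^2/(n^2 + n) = n/(n + 1)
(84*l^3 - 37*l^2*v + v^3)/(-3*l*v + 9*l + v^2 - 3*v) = (-28*l^2 + 3*l*v + v^2)/(v - 3)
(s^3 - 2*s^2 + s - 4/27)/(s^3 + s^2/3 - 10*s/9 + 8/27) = (9*s^2 - 15*s + 4)/(9*s^2 + 6*s - 8)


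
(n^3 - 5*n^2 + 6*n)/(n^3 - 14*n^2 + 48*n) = (n^2 - 5*n + 6)/(n^2 - 14*n + 48)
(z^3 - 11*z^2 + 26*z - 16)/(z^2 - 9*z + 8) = z - 2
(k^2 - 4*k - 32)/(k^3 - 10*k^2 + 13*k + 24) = (k + 4)/(k^2 - 2*k - 3)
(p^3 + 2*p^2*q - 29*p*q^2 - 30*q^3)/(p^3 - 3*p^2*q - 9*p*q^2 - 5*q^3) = (p + 6*q)/(p + q)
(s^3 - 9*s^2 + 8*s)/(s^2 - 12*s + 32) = s*(s - 1)/(s - 4)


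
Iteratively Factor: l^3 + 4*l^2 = (l)*(l^2 + 4*l) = l^2*(l + 4)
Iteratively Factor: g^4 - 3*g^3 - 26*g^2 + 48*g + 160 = (g + 2)*(g^3 - 5*g^2 - 16*g + 80) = (g - 4)*(g + 2)*(g^2 - g - 20) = (g - 5)*(g - 4)*(g + 2)*(g + 4)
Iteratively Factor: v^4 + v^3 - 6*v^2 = (v)*(v^3 + v^2 - 6*v) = v^2*(v^2 + v - 6) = v^2*(v + 3)*(v - 2)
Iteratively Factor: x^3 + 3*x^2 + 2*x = (x)*(x^2 + 3*x + 2) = x*(x + 1)*(x + 2)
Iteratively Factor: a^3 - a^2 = (a)*(a^2 - a) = a^2*(a - 1)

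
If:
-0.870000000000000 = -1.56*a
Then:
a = 0.56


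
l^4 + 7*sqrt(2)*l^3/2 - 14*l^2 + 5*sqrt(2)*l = l*(l - sqrt(2))*(l - sqrt(2)/2)*(l + 5*sqrt(2))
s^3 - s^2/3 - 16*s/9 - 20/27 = (s - 5/3)*(s + 2/3)^2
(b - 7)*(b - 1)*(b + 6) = b^3 - 2*b^2 - 41*b + 42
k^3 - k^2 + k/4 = k*(k - 1/2)^2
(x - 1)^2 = x^2 - 2*x + 1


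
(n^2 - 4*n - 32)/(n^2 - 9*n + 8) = (n + 4)/(n - 1)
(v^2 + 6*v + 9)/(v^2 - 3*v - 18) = (v + 3)/(v - 6)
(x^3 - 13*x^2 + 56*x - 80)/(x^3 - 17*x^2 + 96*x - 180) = (x^2 - 8*x + 16)/(x^2 - 12*x + 36)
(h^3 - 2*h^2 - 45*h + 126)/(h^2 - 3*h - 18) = (h^2 + 4*h - 21)/(h + 3)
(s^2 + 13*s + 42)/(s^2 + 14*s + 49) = (s + 6)/(s + 7)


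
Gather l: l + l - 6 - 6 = 2*l - 12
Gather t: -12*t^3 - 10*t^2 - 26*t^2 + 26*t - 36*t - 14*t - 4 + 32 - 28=-12*t^3 - 36*t^2 - 24*t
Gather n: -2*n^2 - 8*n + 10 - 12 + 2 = -2*n^2 - 8*n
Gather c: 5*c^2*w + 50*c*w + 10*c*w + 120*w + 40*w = 5*c^2*w + 60*c*w + 160*w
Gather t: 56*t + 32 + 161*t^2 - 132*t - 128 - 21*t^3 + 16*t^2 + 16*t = -21*t^3 + 177*t^2 - 60*t - 96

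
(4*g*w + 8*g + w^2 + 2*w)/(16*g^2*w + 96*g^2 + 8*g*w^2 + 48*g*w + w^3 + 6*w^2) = (w + 2)/(4*g*w + 24*g + w^2 + 6*w)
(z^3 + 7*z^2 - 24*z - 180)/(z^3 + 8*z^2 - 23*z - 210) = (z + 6)/(z + 7)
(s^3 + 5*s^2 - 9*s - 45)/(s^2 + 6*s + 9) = (s^2 + 2*s - 15)/(s + 3)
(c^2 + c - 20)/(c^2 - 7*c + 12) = (c + 5)/(c - 3)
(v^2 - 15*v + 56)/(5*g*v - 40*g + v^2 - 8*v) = (v - 7)/(5*g + v)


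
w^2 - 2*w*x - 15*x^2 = (w - 5*x)*(w + 3*x)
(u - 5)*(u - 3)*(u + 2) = u^3 - 6*u^2 - u + 30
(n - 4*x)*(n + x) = n^2 - 3*n*x - 4*x^2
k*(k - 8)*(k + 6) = k^3 - 2*k^2 - 48*k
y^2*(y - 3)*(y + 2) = y^4 - y^3 - 6*y^2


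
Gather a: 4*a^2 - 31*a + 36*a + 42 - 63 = 4*a^2 + 5*a - 21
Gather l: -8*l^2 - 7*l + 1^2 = -8*l^2 - 7*l + 1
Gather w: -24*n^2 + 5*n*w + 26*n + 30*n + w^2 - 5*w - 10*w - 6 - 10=-24*n^2 + 56*n + w^2 + w*(5*n - 15) - 16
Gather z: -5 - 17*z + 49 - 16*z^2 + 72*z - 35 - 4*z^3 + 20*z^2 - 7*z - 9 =-4*z^3 + 4*z^2 + 48*z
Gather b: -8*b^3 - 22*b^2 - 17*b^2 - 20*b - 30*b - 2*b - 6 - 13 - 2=-8*b^3 - 39*b^2 - 52*b - 21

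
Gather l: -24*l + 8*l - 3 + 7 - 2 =2 - 16*l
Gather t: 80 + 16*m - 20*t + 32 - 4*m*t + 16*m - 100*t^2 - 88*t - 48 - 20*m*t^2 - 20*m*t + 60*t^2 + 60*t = 32*m + t^2*(-20*m - 40) + t*(-24*m - 48) + 64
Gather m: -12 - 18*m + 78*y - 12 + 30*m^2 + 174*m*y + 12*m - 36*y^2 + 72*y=30*m^2 + m*(174*y - 6) - 36*y^2 + 150*y - 24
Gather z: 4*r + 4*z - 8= 4*r + 4*z - 8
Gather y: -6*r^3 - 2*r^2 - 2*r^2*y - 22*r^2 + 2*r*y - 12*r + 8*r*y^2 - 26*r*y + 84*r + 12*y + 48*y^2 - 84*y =-6*r^3 - 24*r^2 + 72*r + y^2*(8*r + 48) + y*(-2*r^2 - 24*r - 72)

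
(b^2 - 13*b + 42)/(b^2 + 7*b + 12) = (b^2 - 13*b + 42)/(b^2 + 7*b + 12)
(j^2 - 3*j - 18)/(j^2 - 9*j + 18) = (j + 3)/(j - 3)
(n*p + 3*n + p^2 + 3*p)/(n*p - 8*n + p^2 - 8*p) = (p + 3)/(p - 8)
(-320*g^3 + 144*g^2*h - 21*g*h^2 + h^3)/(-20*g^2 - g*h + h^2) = (64*g^2 - 16*g*h + h^2)/(4*g + h)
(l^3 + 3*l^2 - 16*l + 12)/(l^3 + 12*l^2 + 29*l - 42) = (l - 2)/(l + 7)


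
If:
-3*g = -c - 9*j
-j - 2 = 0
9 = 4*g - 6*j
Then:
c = 63/4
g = -3/4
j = -2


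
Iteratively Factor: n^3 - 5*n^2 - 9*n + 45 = (n + 3)*(n^2 - 8*n + 15) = (n - 5)*(n + 3)*(n - 3)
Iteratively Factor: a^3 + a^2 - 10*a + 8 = (a - 2)*(a^2 + 3*a - 4) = (a - 2)*(a - 1)*(a + 4)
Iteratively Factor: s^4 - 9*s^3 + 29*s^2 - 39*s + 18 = (s - 3)*(s^3 - 6*s^2 + 11*s - 6) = (s - 3)^2*(s^2 - 3*s + 2) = (s - 3)^2*(s - 2)*(s - 1)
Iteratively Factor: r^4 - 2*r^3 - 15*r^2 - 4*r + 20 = (r - 1)*(r^3 - r^2 - 16*r - 20) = (r - 5)*(r - 1)*(r^2 + 4*r + 4) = (r - 5)*(r - 1)*(r + 2)*(r + 2)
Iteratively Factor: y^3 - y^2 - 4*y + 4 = (y - 1)*(y^2 - 4) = (y - 2)*(y - 1)*(y + 2)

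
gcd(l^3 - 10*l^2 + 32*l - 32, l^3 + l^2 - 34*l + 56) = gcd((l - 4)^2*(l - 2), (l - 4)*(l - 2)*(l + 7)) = l^2 - 6*l + 8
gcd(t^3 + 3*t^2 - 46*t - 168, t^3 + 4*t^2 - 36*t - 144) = t^2 + 10*t + 24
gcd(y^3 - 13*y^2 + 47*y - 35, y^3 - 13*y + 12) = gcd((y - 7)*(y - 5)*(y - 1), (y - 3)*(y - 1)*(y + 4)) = y - 1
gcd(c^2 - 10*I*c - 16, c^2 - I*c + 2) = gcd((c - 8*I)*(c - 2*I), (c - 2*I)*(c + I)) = c - 2*I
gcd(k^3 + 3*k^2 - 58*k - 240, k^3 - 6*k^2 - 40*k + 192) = k^2 - 2*k - 48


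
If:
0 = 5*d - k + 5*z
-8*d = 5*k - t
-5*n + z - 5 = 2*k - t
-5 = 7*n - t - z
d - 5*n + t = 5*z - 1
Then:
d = -34/91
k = -55/13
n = -55/13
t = -169/7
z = -43/91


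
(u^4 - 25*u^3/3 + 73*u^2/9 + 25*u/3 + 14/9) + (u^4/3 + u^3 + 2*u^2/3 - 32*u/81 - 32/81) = 4*u^4/3 - 22*u^3/3 + 79*u^2/9 + 643*u/81 + 94/81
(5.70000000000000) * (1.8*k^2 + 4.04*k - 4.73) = 10.26*k^2 + 23.028*k - 26.961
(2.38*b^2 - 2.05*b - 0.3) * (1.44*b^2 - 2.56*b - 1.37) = 3.4272*b^4 - 9.0448*b^3 + 1.5554*b^2 + 3.5765*b + 0.411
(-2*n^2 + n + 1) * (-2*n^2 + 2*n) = 4*n^4 - 6*n^3 + 2*n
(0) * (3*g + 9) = 0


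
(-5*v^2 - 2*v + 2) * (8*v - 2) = -40*v^3 - 6*v^2 + 20*v - 4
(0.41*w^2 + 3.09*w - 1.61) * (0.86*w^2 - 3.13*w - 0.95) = 0.3526*w^4 + 1.3741*w^3 - 11.4458*w^2 + 2.1038*w + 1.5295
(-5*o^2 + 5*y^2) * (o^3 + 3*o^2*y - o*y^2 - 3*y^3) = -5*o^5 - 15*o^4*y + 10*o^3*y^2 + 30*o^2*y^3 - 5*o*y^4 - 15*y^5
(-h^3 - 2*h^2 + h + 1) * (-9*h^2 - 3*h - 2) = 9*h^5 + 21*h^4 - h^3 - 8*h^2 - 5*h - 2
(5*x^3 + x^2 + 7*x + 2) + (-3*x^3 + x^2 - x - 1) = 2*x^3 + 2*x^2 + 6*x + 1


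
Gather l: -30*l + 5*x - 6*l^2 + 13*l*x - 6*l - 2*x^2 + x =-6*l^2 + l*(13*x - 36) - 2*x^2 + 6*x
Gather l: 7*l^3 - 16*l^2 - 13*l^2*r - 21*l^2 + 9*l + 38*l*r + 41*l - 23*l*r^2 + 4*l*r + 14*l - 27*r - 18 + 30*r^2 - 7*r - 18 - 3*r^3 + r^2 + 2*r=7*l^3 + l^2*(-13*r - 37) + l*(-23*r^2 + 42*r + 64) - 3*r^3 + 31*r^2 - 32*r - 36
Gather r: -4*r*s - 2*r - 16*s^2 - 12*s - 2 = r*(-4*s - 2) - 16*s^2 - 12*s - 2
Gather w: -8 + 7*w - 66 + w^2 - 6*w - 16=w^2 + w - 90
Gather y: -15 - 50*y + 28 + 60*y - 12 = 10*y + 1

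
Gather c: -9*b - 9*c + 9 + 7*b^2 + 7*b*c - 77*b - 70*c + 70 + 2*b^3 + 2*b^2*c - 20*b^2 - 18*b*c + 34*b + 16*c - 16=2*b^3 - 13*b^2 - 52*b + c*(2*b^2 - 11*b - 63) + 63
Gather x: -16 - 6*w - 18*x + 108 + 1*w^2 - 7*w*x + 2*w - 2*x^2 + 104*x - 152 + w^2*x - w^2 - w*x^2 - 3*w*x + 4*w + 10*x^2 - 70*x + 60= x^2*(8 - w) + x*(w^2 - 10*w + 16)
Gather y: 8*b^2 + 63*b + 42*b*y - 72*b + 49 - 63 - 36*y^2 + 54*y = 8*b^2 - 9*b - 36*y^2 + y*(42*b + 54) - 14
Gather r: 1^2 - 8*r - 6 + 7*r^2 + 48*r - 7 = 7*r^2 + 40*r - 12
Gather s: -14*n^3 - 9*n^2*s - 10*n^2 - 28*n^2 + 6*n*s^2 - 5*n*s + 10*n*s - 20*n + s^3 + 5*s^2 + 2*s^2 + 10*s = -14*n^3 - 38*n^2 - 20*n + s^3 + s^2*(6*n + 7) + s*(-9*n^2 + 5*n + 10)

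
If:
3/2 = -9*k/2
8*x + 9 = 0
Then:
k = -1/3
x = -9/8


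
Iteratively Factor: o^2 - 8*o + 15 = (o - 3)*(o - 5)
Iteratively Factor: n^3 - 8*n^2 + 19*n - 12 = (n - 3)*(n^2 - 5*n + 4) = (n - 4)*(n - 3)*(n - 1)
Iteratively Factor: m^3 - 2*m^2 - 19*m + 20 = (m - 5)*(m^2 + 3*m - 4) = (m - 5)*(m - 1)*(m + 4)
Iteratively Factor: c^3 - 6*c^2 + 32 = (c + 2)*(c^2 - 8*c + 16) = (c - 4)*(c + 2)*(c - 4)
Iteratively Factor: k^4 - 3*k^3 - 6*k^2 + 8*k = (k)*(k^3 - 3*k^2 - 6*k + 8) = k*(k - 1)*(k^2 - 2*k - 8) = k*(k - 4)*(k - 1)*(k + 2)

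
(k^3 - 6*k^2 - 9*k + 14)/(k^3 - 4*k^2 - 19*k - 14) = (k - 1)/(k + 1)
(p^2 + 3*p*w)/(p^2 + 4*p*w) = (p + 3*w)/(p + 4*w)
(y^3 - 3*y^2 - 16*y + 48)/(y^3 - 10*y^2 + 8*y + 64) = (y^2 + y - 12)/(y^2 - 6*y - 16)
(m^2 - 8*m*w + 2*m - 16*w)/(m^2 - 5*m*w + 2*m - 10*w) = (-m + 8*w)/(-m + 5*w)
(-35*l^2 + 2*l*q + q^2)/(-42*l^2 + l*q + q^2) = (-5*l + q)/(-6*l + q)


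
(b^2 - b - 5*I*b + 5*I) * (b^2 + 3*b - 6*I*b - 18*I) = b^4 + 2*b^3 - 11*I*b^3 - 33*b^2 - 22*I*b^2 - 60*b + 33*I*b + 90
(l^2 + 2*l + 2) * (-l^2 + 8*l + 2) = -l^4 + 6*l^3 + 16*l^2 + 20*l + 4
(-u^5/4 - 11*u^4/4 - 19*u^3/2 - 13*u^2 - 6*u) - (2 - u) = -u^5/4 - 11*u^4/4 - 19*u^3/2 - 13*u^2 - 5*u - 2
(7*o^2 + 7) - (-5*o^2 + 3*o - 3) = 12*o^2 - 3*o + 10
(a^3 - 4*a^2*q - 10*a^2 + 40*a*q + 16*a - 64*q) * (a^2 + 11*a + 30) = a^5 - 4*a^4*q + a^4 - 4*a^3*q - 64*a^3 + 256*a^2*q - 124*a^2 + 496*a*q + 480*a - 1920*q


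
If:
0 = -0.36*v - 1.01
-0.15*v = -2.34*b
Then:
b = -0.18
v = -2.81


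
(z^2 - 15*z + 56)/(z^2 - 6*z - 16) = (z - 7)/(z + 2)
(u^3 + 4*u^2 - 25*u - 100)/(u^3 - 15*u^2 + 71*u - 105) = (u^2 + 9*u + 20)/(u^2 - 10*u + 21)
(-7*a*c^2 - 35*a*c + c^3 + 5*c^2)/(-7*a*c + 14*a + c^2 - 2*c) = c*(c + 5)/(c - 2)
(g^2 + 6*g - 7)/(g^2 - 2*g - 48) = (-g^2 - 6*g + 7)/(-g^2 + 2*g + 48)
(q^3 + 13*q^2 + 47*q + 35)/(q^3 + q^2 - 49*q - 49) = (q + 5)/(q - 7)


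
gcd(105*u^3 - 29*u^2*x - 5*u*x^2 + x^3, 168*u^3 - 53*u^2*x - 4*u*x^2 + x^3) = -3*u + x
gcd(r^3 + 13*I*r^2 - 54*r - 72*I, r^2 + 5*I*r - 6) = r + 3*I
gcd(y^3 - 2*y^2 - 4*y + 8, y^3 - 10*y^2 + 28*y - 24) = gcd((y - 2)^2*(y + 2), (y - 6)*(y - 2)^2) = y^2 - 4*y + 4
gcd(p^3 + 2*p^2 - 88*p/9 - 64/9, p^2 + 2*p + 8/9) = p + 2/3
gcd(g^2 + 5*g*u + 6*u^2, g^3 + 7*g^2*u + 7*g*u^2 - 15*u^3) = g + 3*u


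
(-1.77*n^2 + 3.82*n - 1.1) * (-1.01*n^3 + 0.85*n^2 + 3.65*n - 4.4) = 1.7877*n^5 - 5.3627*n^4 - 2.1025*n^3 + 20.796*n^2 - 20.823*n + 4.84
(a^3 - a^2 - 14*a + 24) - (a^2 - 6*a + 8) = a^3 - 2*a^2 - 8*a + 16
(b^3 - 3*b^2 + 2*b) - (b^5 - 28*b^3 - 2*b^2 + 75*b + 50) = -b^5 + 29*b^3 - b^2 - 73*b - 50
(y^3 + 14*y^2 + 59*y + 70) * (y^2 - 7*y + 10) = y^5 + 7*y^4 - 29*y^3 - 203*y^2 + 100*y + 700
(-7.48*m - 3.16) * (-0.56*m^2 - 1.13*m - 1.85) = 4.1888*m^3 + 10.222*m^2 + 17.4088*m + 5.846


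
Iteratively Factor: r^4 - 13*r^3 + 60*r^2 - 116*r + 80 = (r - 2)*(r^3 - 11*r^2 + 38*r - 40) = (r - 2)^2*(r^2 - 9*r + 20) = (r - 4)*(r - 2)^2*(r - 5)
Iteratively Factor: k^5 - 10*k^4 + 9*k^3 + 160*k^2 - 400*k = (k - 5)*(k^4 - 5*k^3 - 16*k^2 + 80*k) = (k - 5)*(k - 4)*(k^3 - k^2 - 20*k) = (k - 5)*(k - 4)*(k + 4)*(k^2 - 5*k) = (k - 5)^2*(k - 4)*(k + 4)*(k)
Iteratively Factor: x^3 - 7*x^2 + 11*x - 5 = (x - 1)*(x^2 - 6*x + 5) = (x - 1)^2*(x - 5)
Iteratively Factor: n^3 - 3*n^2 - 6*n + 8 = (n - 1)*(n^2 - 2*n - 8) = (n - 4)*(n - 1)*(n + 2)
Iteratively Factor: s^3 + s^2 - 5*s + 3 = (s + 3)*(s^2 - 2*s + 1) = (s - 1)*(s + 3)*(s - 1)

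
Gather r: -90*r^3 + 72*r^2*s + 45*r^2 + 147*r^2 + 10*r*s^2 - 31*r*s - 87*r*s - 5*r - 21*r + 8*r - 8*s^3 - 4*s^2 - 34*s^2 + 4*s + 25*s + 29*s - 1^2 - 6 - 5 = -90*r^3 + r^2*(72*s + 192) + r*(10*s^2 - 118*s - 18) - 8*s^3 - 38*s^2 + 58*s - 12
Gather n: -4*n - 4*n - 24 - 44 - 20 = -8*n - 88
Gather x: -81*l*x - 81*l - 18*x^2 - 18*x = -81*l - 18*x^2 + x*(-81*l - 18)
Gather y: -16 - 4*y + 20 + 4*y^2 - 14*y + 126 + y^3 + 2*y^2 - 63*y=y^3 + 6*y^2 - 81*y + 130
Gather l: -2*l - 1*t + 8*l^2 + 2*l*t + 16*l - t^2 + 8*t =8*l^2 + l*(2*t + 14) - t^2 + 7*t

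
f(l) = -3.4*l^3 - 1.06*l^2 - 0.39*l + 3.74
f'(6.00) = -380.31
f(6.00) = -771.16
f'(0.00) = -0.39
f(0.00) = 3.74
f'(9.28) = -898.47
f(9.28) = -2808.37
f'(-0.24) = -0.47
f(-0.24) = 3.82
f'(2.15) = -52.10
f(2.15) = -35.79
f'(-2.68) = -67.97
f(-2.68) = 62.62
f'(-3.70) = -132.18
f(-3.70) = 162.89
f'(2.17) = -53.02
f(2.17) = -36.84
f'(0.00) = -0.39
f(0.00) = 3.74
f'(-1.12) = -10.81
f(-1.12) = 7.62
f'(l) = -10.2*l^2 - 2.12*l - 0.39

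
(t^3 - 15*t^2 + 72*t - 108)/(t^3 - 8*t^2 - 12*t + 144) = (t - 3)/(t + 4)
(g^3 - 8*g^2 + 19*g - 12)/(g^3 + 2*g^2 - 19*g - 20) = (g^2 - 4*g + 3)/(g^2 + 6*g + 5)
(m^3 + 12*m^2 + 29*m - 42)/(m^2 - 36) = (m^2 + 6*m - 7)/(m - 6)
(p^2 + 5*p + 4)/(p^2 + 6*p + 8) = (p + 1)/(p + 2)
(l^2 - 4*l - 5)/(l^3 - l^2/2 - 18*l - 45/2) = 2*(l + 1)/(2*l^2 + 9*l + 9)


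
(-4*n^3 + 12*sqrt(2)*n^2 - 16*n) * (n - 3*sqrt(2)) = -4*n^4 + 24*sqrt(2)*n^3 - 88*n^2 + 48*sqrt(2)*n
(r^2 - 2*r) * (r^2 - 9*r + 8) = r^4 - 11*r^3 + 26*r^2 - 16*r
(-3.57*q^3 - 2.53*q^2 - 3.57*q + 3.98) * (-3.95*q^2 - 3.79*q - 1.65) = 14.1015*q^5 + 23.5238*q^4 + 29.5807*q^3 + 1.9838*q^2 - 9.1937*q - 6.567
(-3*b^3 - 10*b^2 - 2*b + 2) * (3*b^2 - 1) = -9*b^5 - 30*b^4 - 3*b^3 + 16*b^2 + 2*b - 2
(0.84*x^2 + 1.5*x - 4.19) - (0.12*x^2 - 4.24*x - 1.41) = 0.72*x^2 + 5.74*x - 2.78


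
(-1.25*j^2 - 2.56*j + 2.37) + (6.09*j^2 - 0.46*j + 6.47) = 4.84*j^2 - 3.02*j + 8.84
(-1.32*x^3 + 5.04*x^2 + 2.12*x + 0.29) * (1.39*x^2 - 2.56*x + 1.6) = -1.8348*x^5 + 10.3848*x^4 - 12.0676*x^3 + 3.0399*x^2 + 2.6496*x + 0.464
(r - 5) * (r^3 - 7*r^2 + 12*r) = r^4 - 12*r^3 + 47*r^2 - 60*r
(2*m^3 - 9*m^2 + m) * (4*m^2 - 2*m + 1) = 8*m^5 - 40*m^4 + 24*m^3 - 11*m^2 + m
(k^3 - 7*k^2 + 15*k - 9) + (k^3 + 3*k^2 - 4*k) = 2*k^3 - 4*k^2 + 11*k - 9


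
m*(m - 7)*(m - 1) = m^3 - 8*m^2 + 7*m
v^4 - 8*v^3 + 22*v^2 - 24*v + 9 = (v - 3)^2*(v - 1)^2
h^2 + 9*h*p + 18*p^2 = (h + 3*p)*(h + 6*p)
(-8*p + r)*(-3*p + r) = 24*p^2 - 11*p*r + r^2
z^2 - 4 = (z - 2)*(z + 2)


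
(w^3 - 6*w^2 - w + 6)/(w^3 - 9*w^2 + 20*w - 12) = (w + 1)/(w - 2)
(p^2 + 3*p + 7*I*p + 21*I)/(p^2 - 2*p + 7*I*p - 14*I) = (p + 3)/(p - 2)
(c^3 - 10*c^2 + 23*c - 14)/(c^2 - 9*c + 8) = (c^2 - 9*c + 14)/(c - 8)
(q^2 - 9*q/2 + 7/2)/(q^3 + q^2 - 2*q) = (q - 7/2)/(q*(q + 2))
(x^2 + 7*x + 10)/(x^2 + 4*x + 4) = (x + 5)/(x + 2)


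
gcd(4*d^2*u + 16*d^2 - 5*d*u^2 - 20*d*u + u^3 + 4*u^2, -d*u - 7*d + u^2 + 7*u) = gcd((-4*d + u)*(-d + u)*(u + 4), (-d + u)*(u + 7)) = -d + u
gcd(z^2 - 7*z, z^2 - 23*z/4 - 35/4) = z - 7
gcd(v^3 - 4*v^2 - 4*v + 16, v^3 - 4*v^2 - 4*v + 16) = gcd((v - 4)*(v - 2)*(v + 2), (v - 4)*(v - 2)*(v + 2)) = v^3 - 4*v^2 - 4*v + 16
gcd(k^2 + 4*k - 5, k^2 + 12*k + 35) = k + 5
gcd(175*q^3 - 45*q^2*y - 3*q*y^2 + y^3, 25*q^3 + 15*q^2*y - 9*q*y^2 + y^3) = 25*q^2 - 10*q*y + y^2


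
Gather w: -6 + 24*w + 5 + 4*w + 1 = 28*w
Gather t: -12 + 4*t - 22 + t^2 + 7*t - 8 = t^2 + 11*t - 42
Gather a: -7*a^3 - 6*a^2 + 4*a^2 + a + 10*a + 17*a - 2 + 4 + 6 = -7*a^3 - 2*a^2 + 28*a + 8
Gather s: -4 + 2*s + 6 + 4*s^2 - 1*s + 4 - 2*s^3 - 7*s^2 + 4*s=-2*s^3 - 3*s^2 + 5*s + 6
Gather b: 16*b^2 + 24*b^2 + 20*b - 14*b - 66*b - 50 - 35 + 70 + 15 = 40*b^2 - 60*b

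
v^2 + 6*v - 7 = (v - 1)*(v + 7)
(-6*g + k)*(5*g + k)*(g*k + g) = -30*g^3*k - 30*g^3 - g^2*k^2 - g^2*k + g*k^3 + g*k^2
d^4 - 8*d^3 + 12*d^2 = d^2*(d - 6)*(d - 2)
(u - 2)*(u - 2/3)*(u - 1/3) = u^3 - 3*u^2 + 20*u/9 - 4/9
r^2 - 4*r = r*(r - 4)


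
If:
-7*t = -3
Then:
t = 3/7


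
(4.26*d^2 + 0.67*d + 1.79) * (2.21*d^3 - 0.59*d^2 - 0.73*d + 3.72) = 9.4146*d^5 - 1.0327*d^4 + 0.4508*d^3 + 14.302*d^2 + 1.1857*d + 6.6588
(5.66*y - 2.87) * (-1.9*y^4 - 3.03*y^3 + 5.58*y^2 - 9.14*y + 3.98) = -10.754*y^5 - 11.6968*y^4 + 40.2789*y^3 - 67.747*y^2 + 48.7586*y - 11.4226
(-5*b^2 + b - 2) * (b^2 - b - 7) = -5*b^4 + 6*b^3 + 32*b^2 - 5*b + 14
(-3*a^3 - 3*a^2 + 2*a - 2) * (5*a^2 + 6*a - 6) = -15*a^5 - 33*a^4 + 10*a^3 + 20*a^2 - 24*a + 12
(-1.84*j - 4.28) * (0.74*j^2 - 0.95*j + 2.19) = -1.3616*j^3 - 1.4192*j^2 + 0.0363999999999995*j - 9.3732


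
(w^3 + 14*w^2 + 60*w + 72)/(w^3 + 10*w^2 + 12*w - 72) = (w + 2)/(w - 2)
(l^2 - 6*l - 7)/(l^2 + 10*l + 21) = (l^2 - 6*l - 7)/(l^2 + 10*l + 21)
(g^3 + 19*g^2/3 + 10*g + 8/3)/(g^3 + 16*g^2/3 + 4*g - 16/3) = (3*g + 1)/(3*g - 2)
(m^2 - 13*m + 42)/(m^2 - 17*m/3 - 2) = 3*(m - 7)/(3*m + 1)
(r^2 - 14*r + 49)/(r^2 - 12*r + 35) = (r - 7)/(r - 5)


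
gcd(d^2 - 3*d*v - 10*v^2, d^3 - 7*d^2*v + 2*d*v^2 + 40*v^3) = -d^2 + 3*d*v + 10*v^2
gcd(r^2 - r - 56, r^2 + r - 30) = 1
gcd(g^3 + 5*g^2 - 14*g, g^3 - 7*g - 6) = 1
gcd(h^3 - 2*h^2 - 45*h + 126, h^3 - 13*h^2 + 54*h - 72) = h^2 - 9*h + 18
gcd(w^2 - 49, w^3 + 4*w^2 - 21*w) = w + 7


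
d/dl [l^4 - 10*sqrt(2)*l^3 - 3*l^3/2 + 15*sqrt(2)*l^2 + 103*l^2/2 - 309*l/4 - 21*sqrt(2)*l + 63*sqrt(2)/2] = 4*l^3 - 30*sqrt(2)*l^2 - 9*l^2/2 + 30*sqrt(2)*l + 103*l - 309/4 - 21*sqrt(2)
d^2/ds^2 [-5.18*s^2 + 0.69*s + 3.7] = -10.3600000000000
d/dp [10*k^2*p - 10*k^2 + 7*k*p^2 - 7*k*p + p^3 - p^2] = 10*k^2 + 14*k*p - 7*k + 3*p^2 - 2*p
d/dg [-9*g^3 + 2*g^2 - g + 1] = -27*g^2 + 4*g - 1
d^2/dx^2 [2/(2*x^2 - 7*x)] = 4*(-2*x*(2*x - 7) + (4*x - 7)^2)/(x^3*(2*x - 7)^3)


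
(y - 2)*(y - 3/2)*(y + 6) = y^3 + 5*y^2/2 - 18*y + 18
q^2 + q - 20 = (q - 4)*(q + 5)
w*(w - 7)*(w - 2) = w^3 - 9*w^2 + 14*w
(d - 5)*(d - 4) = d^2 - 9*d + 20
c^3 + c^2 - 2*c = c*(c - 1)*(c + 2)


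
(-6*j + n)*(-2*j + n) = 12*j^2 - 8*j*n + n^2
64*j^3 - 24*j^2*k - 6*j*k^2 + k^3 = (-8*j + k)*(-2*j + k)*(4*j + k)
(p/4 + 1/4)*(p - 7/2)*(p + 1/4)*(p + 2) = p^4/4 - p^3/16 - 69*p^2/32 - 73*p/32 - 7/16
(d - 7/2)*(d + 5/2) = d^2 - d - 35/4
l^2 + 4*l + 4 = (l + 2)^2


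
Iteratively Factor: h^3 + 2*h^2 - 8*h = (h)*(h^2 + 2*h - 8) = h*(h - 2)*(h + 4)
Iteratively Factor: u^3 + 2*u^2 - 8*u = (u)*(u^2 + 2*u - 8) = u*(u + 4)*(u - 2)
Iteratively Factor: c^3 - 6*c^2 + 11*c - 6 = (c - 1)*(c^2 - 5*c + 6) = (c - 3)*(c - 1)*(c - 2)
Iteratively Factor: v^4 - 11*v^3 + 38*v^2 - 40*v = (v - 2)*(v^3 - 9*v^2 + 20*v) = v*(v - 2)*(v^2 - 9*v + 20) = v*(v - 4)*(v - 2)*(v - 5)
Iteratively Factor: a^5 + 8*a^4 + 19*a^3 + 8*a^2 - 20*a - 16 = (a + 2)*(a^4 + 6*a^3 + 7*a^2 - 6*a - 8) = (a + 2)^2*(a^3 + 4*a^2 - a - 4) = (a + 2)^2*(a + 4)*(a^2 - 1) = (a + 1)*(a + 2)^2*(a + 4)*(a - 1)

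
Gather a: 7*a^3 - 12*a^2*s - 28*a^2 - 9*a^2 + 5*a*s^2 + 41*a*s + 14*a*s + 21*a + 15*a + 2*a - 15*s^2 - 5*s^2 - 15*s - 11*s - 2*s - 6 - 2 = 7*a^3 + a^2*(-12*s - 37) + a*(5*s^2 + 55*s + 38) - 20*s^2 - 28*s - 8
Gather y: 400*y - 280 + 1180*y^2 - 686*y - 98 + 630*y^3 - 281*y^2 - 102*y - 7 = 630*y^3 + 899*y^2 - 388*y - 385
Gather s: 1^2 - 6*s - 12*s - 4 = -18*s - 3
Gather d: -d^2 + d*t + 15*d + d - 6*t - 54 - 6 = -d^2 + d*(t + 16) - 6*t - 60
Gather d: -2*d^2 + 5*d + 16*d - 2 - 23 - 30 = -2*d^2 + 21*d - 55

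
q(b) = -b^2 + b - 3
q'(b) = 1 - 2*b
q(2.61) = -7.20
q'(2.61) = -4.22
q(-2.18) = -9.93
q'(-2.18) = 5.36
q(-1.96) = -8.80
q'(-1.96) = 4.92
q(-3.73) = -20.64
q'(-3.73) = 8.46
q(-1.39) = -6.32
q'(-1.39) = 3.78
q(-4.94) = -32.34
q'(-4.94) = 10.88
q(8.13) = -60.97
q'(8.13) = -15.26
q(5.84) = -31.27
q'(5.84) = -10.68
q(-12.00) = -159.00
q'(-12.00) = 25.00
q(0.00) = -3.00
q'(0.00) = 1.00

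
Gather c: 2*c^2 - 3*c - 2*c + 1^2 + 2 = 2*c^2 - 5*c + 3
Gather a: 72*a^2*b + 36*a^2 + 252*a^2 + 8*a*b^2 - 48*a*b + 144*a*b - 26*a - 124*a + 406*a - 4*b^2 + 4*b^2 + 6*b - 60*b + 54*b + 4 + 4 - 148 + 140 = a^2*(72*b + 288) + a*(8*b^2 + 96*b + 256)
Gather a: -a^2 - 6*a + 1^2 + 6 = -a^2 - 6*a + 7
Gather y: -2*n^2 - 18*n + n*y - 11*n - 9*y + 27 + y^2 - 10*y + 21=-2*n^2 - 29*n + y^2 + y*(n - 19) + 48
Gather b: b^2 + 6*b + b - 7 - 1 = b^2 + 7*b - 8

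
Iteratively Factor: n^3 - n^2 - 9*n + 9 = (n + 3)*(n^2 - 4*n + 3) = (n - 3)*(n + 3)*(n - 1)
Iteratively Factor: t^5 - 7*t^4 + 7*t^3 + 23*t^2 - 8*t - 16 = (t + 1)*(t^4 - 8*t^3 + 15*t^2 + 8*t - 16) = (t - 1)*(t + 1)*(t^3 - 7*t^2 + 8*t + 16) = (t - 1)*(t + 1)^2*(t^2 - 8*t + 16) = (t - 4)*(t - 1)*(t + 1)^2*(t - 4)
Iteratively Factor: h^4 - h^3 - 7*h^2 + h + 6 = (h + 2)*(h^3 - 3*h^2 - h + 3) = (h - 3)*(h + 2)*(h^2 - 1) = (h - 3)*(h - 1)*(h + 2)*(h + 1)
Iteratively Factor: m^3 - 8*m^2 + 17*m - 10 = (m - 1)*(m^2 - 7*m + 10) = (m - 5)*(m - 1)*(m - 2)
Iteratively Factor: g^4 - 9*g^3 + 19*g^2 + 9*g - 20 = (g - 5)*(g^3 - 4*g^2 - g + 4) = (g - 5)*(g - 1)*(g^2 - 3*g - 4) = (g - 5)*(g - 4)*(g - 1)*(g + 1)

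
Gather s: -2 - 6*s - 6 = -6*s - 8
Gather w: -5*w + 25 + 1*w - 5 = 20 - 4*w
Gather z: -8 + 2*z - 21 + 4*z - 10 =6*z - 39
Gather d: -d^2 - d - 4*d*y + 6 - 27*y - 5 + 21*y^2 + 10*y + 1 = -d^2 + d*(-4*y - 1) + 21*y^2 - 17*y + 2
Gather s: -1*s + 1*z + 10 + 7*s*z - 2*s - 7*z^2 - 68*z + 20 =s*(7*z - 3) - 7*z^2 - 67*z + 30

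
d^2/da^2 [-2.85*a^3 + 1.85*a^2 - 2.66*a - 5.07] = 3.7 - 17.1*a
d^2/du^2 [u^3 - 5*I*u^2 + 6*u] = 6*u - 10*I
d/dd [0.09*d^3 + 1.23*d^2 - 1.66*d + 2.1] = 0.27*d^2 + 2.46*d - 1.66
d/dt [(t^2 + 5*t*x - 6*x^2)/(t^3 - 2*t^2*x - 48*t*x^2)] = (-t^2 + 2*t*x - 8*x^2)/(t^2*(t^2 - 16*t*x + 64*x^2))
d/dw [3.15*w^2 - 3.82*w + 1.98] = 6.3*w - 3.82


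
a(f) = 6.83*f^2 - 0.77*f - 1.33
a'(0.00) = -0.77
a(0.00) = -1.33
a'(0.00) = -0.77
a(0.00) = -1.33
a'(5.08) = 68.62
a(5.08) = 171.02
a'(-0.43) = -6.64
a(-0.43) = 0.26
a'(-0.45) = -6.92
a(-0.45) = 0.40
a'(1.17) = 15.21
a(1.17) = 7.12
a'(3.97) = 53.46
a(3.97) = 103.26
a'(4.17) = 56.19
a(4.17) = 114.23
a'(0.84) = 10.70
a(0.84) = 2.84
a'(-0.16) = -2.96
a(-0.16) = -1.03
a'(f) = 13.66*f - 0.77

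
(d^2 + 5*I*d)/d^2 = (d + 5*I)/d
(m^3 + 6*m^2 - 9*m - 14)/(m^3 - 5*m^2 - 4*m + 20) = (m^2 + 8*m + 7)/(m^2 - 3*m - 10)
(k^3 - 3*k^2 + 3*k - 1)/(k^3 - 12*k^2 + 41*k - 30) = (k^2 - 2*k + 1)/(k^2 - 11*k + 30)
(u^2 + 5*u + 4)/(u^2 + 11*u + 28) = (u + 1)/(u + 7)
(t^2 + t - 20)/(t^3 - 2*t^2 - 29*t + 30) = (t - 4)/(t^2 - 7*t + 6)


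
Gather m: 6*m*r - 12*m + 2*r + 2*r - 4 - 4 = m*(6*r - 12) + 4*r - 8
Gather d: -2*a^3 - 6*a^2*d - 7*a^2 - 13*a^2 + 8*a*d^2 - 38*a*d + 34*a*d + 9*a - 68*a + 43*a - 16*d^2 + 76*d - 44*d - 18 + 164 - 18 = -2*a^3 - 20*a^2 - 16*a + d^2*(8*a - 16) + d*(-6*a^2 - 4*a + 32) + 128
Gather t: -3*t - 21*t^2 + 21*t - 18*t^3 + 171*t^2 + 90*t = -18*t^3 + 150*t^2 + 108*t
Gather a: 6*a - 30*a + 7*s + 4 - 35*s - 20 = -24*a - 28*s - 16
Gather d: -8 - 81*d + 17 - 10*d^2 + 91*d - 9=-10*d^2 + 10*d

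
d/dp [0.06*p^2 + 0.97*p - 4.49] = 0.12*p + 0.97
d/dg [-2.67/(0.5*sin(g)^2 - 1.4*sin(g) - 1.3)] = (2.67*sin(g) - 3.738)*cos(g)/(-0.5*sin(g)^2 + 1.4*sin(g) + 1.3)^2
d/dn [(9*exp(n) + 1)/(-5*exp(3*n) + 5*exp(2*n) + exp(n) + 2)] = (-(9*exp(n) + 1)*(-15*exp(2*n) + 10*exp(n) + 1) - 45*exp(3*n) + 45*exp(2*n) + 9*exp(n) + 18)*exp(n)/(-5*exp(3*n) + 5*exp(2*n) + exp(n) + 2)^2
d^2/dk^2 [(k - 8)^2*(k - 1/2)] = 6*k - 33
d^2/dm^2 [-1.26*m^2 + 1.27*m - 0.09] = -2.52000000000000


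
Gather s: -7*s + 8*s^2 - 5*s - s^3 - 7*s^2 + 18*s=-s^3 + s^2 + 6*s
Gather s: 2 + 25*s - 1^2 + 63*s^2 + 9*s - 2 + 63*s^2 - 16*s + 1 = 126*s^2 + 18*s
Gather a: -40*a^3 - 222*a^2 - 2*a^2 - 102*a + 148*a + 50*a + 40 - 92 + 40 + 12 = -40*a^3 - 224*a^2 + 96*a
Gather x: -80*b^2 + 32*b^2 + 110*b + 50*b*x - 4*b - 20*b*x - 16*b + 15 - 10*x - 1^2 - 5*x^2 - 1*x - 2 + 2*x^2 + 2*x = -48*b^2 + 90*b - 3*x^2 + x*(30*b - 9) + 12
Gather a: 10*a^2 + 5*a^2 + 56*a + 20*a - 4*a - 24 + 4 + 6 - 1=15*a^2 + 72*a - 15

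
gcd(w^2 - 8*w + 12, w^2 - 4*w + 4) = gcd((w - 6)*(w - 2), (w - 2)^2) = w - 2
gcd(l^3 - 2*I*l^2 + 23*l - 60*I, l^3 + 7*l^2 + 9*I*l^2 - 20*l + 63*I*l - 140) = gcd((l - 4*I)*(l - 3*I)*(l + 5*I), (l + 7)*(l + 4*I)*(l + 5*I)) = l + 5*I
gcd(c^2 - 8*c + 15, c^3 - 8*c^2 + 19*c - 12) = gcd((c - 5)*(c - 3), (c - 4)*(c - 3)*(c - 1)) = c - 3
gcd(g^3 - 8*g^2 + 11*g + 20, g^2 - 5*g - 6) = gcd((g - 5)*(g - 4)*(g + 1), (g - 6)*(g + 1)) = g + 1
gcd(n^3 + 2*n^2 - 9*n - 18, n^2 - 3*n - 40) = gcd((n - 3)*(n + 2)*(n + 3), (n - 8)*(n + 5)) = 1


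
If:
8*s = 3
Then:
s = 3/8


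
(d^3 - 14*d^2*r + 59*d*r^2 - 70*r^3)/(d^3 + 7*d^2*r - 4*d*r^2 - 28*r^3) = (d^2 - 12*d*r + 35*r^2)/(d^2 + 9*d*r + 14*r^2)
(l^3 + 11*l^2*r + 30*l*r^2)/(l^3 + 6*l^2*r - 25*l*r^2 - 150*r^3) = l/(l - 5*r)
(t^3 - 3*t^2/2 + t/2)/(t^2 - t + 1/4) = 2*t*(t - 1)/(2*t - 1)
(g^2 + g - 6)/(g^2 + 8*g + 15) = (g - 2)/(g + 5)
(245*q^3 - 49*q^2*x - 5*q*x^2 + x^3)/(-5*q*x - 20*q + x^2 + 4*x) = (-49*q^2 + x^2)/(x + 4)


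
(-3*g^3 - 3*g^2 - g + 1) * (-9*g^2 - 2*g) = 27*g^5 + 33*g^4 + 15*g^3 - 7*g^2 - 2*g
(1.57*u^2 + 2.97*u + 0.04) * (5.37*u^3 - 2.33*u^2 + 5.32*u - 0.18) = 8.4309*u^5 + 12.2908*u^4 + 1.6471*u^3 + 15.4246*u^2 - 0.3218*u - 0.0072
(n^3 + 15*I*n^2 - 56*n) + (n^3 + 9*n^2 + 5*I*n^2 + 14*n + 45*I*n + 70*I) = 2*n^3 + 9*n^2 + 20*I*n^2 - 42*n + 45*I*n + 70*I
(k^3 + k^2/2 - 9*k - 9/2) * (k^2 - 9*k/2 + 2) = k^5 - 4*k^4 - 37*k^3/4 + 37*k^2 + 9*k/4 - 9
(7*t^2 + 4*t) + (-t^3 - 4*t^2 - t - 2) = -t^3 + 3*t^2 + 3*t - 2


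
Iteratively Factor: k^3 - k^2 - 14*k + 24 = (k - 2)*(k^2 + k - 12) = (k - 3)*(k - 2)*(k + 4)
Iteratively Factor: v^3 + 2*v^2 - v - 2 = (v - 1)*(v^2 + 3*v + 2) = (v - 1)*(v + 2)*(v + 1)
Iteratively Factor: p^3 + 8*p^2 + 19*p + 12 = (p + 3)*(p^2 + 5*p + 4) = (p + 1)*(p + 3)*(p + 4)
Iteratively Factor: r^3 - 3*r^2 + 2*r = (r)*(r^2 - 3*r + 2) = r*(r - 1)*(r - 2)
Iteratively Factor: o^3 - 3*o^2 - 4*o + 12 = (o - 3)*(o^2 - 4) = (o - 3)*(o - 2)*(o + 2)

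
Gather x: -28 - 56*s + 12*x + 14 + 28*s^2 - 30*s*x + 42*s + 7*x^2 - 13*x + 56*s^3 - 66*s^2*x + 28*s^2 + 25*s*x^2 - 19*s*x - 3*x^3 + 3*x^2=56*s^3 + 56*s^2 - 14*s - 3*x^3 + x^2*(25*s + 10) + x*(-66*s^2 - 49*s - 1) - 14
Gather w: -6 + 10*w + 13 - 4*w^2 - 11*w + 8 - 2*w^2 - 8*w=-6*w^2 - 9*w + 15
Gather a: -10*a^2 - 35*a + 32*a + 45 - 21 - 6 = -10*a^2 - 3*a + 18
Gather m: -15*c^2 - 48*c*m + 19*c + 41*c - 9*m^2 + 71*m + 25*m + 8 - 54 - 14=-15*c^2 + 60*c - 9*m^2 + m*(96 - 48*c) - 60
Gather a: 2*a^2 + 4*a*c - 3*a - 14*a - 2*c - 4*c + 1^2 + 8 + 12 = 2*a^2 + a*(4*c - 17) - 6*c + 21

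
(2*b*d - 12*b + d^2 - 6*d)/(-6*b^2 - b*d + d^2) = (6 - d)/(3*b - d)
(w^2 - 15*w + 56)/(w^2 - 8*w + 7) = (w - 8)/(w - 1)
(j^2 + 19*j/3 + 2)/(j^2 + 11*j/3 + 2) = (3*j^2 + 19*j + 6)/(3*j^2 + 11*j + 6)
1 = 1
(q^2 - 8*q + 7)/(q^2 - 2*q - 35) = (q - 1)/(q + 5)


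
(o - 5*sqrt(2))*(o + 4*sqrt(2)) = o^2 - sqrt(2)*o - 40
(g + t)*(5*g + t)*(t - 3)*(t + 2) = 5*g^2*t^2 - 5*g^2*t - 30*g^2 + 6*g*t^3 - 6*g*t^2 - 36*g*t + t^4 - t^3 - 6*t^2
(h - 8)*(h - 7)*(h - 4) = h^3 - 19*h^2 + 116*h - 224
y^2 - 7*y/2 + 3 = (y - 2)*(y - 3/2)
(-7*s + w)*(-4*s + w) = 28*s^2 - 11*s*w + w^2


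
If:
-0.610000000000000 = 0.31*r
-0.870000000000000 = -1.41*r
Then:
No Solution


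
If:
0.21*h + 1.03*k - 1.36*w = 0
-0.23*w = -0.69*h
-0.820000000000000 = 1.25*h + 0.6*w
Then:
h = -0.27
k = -1.01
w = -0.81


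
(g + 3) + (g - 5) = 2*g - 2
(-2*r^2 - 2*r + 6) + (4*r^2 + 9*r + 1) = 2*r^2 + 7*r + 7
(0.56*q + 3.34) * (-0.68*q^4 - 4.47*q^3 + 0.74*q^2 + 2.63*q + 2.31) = -0.3808*q^5 - 4.7744*q^4 - 14.5154*q^3 + 3.9444*q^2 + 10.0778*q + 7.7154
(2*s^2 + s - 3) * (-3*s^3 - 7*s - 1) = -6*s^5 - 3*s^4 - 5*s^3 - 9*s^2 + 20*s + 3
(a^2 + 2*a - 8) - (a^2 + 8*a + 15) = -6*a - 23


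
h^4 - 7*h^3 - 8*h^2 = h^2*(h - 8)*(h + 1)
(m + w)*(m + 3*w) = m^2 + 4*m*w + 3*w^2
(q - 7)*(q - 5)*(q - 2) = q^3 - 14*q^2 + 59*q - 70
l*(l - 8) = l^2 - 8*l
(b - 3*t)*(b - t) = b^2 - 4*b*t + 3*t^2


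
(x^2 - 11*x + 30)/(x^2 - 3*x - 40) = (-x^2 + 11*x - 30)/(-x^2 + 3*x + 40)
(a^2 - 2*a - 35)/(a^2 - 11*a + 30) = (a^2 - 2*a - 35)/(a^2 - 11*a + 30)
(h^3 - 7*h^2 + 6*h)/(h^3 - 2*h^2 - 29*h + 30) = h/(h + 5)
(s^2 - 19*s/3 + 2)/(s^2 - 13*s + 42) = (s - 1/3)/(s - 7)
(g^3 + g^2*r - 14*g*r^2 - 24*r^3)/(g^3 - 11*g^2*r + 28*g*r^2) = (-g^2 - 5*g*r - 6*r^2)/(g*(-g + 7*r))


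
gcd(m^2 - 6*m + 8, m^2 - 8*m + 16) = m - 4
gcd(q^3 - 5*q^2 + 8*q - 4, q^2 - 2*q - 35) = 1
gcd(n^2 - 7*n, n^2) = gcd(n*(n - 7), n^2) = n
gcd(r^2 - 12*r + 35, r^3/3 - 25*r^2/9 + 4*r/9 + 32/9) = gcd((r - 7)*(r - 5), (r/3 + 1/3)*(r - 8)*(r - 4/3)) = 1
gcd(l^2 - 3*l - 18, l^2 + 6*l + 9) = l + 3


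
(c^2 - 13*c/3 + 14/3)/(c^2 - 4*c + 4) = (c - 7/3)/(c - 2)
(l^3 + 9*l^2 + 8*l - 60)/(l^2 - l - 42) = (l^2 + 3*l - 10)/(l - 7)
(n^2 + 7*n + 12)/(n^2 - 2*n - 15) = (n + 4)/(n - 5)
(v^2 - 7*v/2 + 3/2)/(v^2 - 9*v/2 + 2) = (v - 3)/(v - 4)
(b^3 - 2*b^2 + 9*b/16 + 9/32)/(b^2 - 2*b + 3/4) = (16*b^2 - 8*b - 3)/(8*(2*b - 1))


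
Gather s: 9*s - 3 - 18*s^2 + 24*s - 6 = -18*s^2 + 33*s - 9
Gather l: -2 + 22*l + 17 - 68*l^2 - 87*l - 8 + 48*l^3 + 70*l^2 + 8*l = 48*l^3 + 2*l^2 - 57*l + 7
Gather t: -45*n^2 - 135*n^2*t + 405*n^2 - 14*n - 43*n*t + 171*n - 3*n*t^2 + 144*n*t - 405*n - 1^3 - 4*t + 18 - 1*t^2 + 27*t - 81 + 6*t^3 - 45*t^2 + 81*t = 360*n^2 - 248*n + 6*t^3 + t^2*(-3*n - 46) + t*(-135*n^2 + 101*n + 104) - 64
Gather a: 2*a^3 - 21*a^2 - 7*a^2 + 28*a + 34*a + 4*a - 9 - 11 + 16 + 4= 2*a^3 - 28*a^2 + 66*a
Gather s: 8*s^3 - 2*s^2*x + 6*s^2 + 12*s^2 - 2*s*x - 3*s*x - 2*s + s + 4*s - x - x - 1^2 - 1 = 8*s^3 + s^2*(18 - 2*x) + s*(3 - 5*x) - 2*x - 2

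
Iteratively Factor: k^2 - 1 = (k + 1)*(k - 1)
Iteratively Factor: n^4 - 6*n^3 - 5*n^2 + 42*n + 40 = (n + 2)*(n^3 - 8*n^2 + 11*n + 20) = (n + 1)*(n + 2)*(n^2 - 9*n + 20) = (n - 5)*(n + 1)*(n + 2)*(n - 4)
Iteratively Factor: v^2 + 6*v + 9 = (v + 3)*(v + 3)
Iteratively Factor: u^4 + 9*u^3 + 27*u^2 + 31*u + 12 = (u + 1)*(u^3 + 8*u^2 + 19*u + 12) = (u + 1)*(u + 3)*(u^2 + 5*u + 4) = (u + 1)*(u + 3)*(u + 4)*(u + 1)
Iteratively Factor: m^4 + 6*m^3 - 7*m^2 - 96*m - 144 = (m - 4)*(m^3 + 10*m^2 + 33*m + 36) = (m - 4)*(m + 3)*(m^2 + 7*m + 12) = (m - 4)*(m + 3)^2*(m + 4)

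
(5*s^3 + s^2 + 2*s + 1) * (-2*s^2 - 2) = -10*s^5 - 2*s^4 - 14*s^3 - 4*s^2 - 4*s - 2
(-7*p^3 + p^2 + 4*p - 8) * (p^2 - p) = -7*p^5 + 8*p^4 + 3*p^3 - 12*p^2 + 8*p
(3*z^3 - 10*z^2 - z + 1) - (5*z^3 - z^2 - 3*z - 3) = -2*z^3 - 9*z^2 + 2*z + 4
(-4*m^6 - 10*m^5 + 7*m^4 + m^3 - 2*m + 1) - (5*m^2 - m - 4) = -4*m^6 - 10*m^5 + 7*m^4 + m^3 - 5*m^2 - m + 5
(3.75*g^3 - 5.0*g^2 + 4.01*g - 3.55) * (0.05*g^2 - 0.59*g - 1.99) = 0.1875*g^5 - 2.4625*g^4 - 4.312*g^3 + 7.4066*g^2 - 5.8854*g + 7.0645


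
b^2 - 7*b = b*(b - 7)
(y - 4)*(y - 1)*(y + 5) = y^3 - 21*y + 20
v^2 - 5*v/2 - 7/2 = (v - 7/2)*(v + 1)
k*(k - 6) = k^2 - 6*k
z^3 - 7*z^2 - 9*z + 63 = (z - 7)*(z - 3)*(z + 3)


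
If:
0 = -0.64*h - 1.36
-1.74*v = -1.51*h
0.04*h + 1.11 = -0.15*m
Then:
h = -2.12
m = -6.83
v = -1.84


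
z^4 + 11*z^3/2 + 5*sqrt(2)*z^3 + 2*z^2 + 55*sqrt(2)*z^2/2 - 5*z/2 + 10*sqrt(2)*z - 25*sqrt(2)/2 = (z - 1/2)*(z + 1)*(z + 5)*(z + 5*sqrt(2))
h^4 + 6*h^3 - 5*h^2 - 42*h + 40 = (h - 2)*(h - 1)*(h + 4)*(h + 5)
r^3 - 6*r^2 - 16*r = r*(r - 8)*(r + 2)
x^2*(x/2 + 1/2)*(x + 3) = x^4/2 + 2*x^3 + 3*x^2/2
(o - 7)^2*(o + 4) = o^3 - 10*o^2 - 7*o + 196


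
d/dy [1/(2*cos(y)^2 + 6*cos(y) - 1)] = 2*(2*cos(y) + 3)*sin(y)/(6*cos(y) + cos(2*y))^2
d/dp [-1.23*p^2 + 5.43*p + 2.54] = 5.43 - 2.46*p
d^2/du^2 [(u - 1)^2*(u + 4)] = 6*u + 4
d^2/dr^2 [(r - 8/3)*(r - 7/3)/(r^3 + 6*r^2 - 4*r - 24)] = 2*(9*r^6 - 135*r^5 - 366*r^4 + 2616*r^3 + 2784*r^2 - 19440*r + 18464)/(9*(r^9 + 18*r^8 + 96*r^7 - 1248*r^5 - 1728*r^4 + 5120*r^3 + 9216*r^2 - 6912*r - 13824))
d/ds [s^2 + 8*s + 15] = 2*s + 8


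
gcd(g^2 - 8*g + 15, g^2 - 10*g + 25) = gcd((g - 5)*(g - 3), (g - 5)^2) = g - 5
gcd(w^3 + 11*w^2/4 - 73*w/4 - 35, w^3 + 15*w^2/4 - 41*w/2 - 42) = w^2 - 9*w/4 - 7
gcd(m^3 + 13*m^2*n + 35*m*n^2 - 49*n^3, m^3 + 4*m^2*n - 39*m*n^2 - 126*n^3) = m + 7*n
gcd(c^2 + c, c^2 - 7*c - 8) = c + 1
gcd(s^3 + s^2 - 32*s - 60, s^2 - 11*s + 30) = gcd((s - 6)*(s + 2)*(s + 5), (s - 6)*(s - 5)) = s - 6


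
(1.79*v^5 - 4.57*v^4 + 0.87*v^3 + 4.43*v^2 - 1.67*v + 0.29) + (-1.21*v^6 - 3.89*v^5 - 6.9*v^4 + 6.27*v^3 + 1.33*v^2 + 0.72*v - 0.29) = -1.21*v^6 - 2.1*v^5 - 11.47*v^4 + 7.14*v^3 + 5.76*v^2 - 0.95*v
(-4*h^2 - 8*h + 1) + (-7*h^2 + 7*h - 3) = -11*h^2 - h - 2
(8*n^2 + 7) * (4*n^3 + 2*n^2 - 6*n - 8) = 32*n^5 + 16*n^4 - 20*n^3 - 50*n^2 - 42*n - 56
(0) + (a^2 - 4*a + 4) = a^2 - 4*a + 4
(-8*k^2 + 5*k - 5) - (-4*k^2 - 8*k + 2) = -4*k^2 + 13*k - 7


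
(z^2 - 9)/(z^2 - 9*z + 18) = (z + 3)/(z - 6)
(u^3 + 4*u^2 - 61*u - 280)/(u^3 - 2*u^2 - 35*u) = (u^2 - u - 56)/(u*(u - 7))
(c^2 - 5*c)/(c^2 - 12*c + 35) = c/(c - 7)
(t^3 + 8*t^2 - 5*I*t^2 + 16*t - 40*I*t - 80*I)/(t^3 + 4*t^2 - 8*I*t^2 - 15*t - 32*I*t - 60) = (t + 4)/(t - 3*I)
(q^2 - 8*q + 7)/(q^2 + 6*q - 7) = (q - 7)/(q + 7)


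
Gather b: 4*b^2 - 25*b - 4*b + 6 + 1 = 4*b^2 - 29*b + 7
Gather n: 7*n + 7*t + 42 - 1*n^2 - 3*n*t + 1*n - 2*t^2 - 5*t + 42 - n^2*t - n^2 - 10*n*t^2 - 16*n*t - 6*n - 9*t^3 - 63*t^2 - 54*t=n^2*(-t - 2) + n*(-10*t^2 - 19*t + 2) - 9*t^3 - 65*t^2 - 52*t + 84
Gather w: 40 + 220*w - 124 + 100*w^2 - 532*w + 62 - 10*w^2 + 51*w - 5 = 90*w^2 - 261*w - 27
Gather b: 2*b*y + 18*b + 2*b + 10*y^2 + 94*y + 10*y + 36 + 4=b*(2*y + 20) + 10*y^2 + 104*y + 40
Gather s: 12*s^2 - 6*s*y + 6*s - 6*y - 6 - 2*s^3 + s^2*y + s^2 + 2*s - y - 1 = -2*s^3 + s^2*(y + 13) + s*(8 - 6*y) - 7*y - 7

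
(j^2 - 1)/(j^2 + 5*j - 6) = (j + 1)/(j + 6)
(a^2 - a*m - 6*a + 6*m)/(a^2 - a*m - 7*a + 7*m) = (a - 6)/(a - 7)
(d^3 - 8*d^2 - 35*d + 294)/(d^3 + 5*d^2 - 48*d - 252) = (d - 7)/(d + 6)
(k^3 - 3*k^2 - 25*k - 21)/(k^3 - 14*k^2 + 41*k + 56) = (k + 3)/(k - 8)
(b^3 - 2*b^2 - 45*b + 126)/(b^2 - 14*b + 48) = (b^2 + 4*b - 21)/(b - 8)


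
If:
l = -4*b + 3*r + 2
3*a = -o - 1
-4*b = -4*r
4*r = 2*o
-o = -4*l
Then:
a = -11/9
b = 4/3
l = 2/3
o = 8/3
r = 4/3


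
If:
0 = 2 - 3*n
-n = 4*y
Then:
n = 2/3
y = -1/6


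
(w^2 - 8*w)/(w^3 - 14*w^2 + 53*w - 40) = w/(w^2 - 6*w + 5)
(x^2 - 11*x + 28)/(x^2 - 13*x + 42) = (x - 4)/(x - 6)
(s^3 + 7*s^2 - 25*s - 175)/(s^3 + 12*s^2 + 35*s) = (s - 5)/s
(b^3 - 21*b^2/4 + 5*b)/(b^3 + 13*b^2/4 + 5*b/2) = (4*b^2 - 21*b + 20)/(4*b^2 + 13*b + 10)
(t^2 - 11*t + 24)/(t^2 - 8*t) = (t - 3)/t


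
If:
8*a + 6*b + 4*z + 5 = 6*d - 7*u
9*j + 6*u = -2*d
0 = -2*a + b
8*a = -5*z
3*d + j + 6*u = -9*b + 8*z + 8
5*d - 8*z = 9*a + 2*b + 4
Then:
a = 9340/32653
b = 18680/32653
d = 26496/32653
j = 6618/32653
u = -18759/32653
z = -14944/32653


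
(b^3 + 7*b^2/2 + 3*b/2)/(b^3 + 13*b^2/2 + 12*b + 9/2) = b/(b + 3)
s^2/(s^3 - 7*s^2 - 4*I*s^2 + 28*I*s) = s/(s^2 - 7*s - 4*I*s + 28*I)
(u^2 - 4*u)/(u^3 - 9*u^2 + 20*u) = 1/(u - 5)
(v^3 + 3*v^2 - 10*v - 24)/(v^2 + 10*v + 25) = (v^3 + 3*v^2 - 10*v - 24)/(v^2 + 10*v + 25)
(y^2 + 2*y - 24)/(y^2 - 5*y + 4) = (y + 6)/(y - 1)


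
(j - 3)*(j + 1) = j^2 - 2*j - 3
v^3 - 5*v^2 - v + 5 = (v - 5)*(v - 1)*(v + 1)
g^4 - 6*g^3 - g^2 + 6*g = g*(g - 6)*(g - 1)*(g + 1)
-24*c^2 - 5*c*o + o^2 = (-8*c + o)*(3*c + o)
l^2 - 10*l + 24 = (l - 6)*(l - 4)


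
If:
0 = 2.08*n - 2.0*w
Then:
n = 0.961538461538462*w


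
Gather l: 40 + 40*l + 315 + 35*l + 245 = 75*l + 600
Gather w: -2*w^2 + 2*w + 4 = -2*w^2 + 2*w + 4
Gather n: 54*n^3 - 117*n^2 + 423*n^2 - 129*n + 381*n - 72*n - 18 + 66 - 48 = 54*n^3 + 306*n^2 + 180*n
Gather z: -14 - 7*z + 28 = 14 - 7*z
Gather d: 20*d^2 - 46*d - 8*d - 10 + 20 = 20*d^2 - 54*d + 10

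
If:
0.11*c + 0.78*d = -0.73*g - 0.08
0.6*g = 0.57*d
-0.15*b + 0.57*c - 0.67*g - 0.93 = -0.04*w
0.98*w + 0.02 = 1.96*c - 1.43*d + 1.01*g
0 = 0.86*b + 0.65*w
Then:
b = -1.48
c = 0.96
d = -0.13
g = -0.12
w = 1.96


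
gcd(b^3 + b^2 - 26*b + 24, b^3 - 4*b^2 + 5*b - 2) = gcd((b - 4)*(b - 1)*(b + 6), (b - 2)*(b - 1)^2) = b - 1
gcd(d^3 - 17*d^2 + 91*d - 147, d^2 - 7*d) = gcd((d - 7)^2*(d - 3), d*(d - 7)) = d - 7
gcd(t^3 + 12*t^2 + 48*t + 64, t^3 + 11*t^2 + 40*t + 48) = t^2 + 8*t + 16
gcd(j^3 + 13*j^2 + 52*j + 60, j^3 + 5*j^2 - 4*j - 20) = j^2 + 7*j + 10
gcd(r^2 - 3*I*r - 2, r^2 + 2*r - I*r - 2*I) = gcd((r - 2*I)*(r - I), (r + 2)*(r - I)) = r - I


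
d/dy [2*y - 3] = 2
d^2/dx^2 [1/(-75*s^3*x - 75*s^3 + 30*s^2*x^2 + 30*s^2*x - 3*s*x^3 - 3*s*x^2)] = 2*((-10*s + 3*x + 1)*(25*s^2*x + 25*s^2 - 10*s*x^2 - 10*s*x + x^3 + x^2) - (25*s^2 - 20*s*x - 10*s + 3*x^2 + 2*x)^2)/(3*s*(25*s^2*x + 25*s^2 - 10*s*x^2 - 10*s*x + x^3 + x^2)^3)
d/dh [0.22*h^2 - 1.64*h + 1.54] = 0.44*h - 1.64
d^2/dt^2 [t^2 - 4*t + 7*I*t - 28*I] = 2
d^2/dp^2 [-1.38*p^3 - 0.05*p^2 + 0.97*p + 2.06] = -8.28*p - 0.1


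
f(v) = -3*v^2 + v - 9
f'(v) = 1 - 6*v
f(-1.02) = -13.14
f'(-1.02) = 7.12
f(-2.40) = -28.68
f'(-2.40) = 15.40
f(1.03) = -11.15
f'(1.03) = -5.18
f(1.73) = -16.25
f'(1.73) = -9.38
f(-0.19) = -9.30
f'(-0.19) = 2.14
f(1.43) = -13.70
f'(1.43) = -7.58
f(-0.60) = -10.68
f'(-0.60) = 4.60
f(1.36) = -13.19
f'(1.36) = -7.16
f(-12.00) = -453.00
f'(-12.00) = 73.00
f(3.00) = -33.00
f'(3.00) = -17.00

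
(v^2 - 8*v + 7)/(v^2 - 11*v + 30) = (v^2 - 8*v + 7)/(v^2 - 11*v + 30)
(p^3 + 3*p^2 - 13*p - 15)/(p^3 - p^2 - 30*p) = (p^2 - 2*p - 3)/(p*(p - 6))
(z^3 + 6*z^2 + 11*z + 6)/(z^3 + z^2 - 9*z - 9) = (z + 2)/(z - 3)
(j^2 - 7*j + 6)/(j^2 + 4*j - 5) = (j - 6)/(j + 5)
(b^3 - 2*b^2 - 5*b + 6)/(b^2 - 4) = (b^2 - 4*b + 3)/(b - 2)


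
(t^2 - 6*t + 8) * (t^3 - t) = t^5 - 6*t^4 + 7*t^3 + 6*t^2 - 8*t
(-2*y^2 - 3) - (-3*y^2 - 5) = y^2 + 2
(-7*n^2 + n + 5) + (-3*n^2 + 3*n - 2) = -10*n^2 + 4*n + 3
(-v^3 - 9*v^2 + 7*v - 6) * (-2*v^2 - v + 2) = 2*v^5 + 19*v^4 - 7*v^3 - 13*v^2 + 20*v - 12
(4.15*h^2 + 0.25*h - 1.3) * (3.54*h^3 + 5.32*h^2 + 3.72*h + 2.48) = 14.691*h^5 + 22.963*h^4 + 12.166*h^3 + 4.306*h^2 - 4.216*h - 3.224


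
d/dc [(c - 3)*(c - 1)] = 2*c - 4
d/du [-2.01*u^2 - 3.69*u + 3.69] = -4.02*u - 3.69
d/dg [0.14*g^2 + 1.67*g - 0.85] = 0.28*g + 1.67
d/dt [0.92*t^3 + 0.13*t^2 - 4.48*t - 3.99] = 2.76*t^2 + 0.26*t - 4.48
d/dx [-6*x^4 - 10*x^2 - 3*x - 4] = -24*x^3 - 20*x - 3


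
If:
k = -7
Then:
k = -7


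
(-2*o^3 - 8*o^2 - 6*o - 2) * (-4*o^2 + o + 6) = 8*o^5 + 30*o^4 + 4*o^3 - 46*o^2 - 38*o - 12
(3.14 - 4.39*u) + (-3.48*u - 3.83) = -7.87*u - 0.69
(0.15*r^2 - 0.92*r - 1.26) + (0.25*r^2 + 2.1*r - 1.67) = 0.4*r^2 + 1.18*r - 2.93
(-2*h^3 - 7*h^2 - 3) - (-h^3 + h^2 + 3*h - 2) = -h^3 - 8*h^2 - 3*h - 1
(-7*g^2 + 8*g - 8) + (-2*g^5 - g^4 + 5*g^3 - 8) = -2*g^5 - g^4 + 5*g^3 - 7*g^2 + 8*g - 16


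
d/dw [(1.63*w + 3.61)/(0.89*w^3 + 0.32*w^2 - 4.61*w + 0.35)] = (-2.9014*w^3 - 10.1603*w^2 - 2.3104*w + 17.2126)/(0.7921*w^6 + 0.5696*w^5 - 8.1034*w^4 - 2.3274*w^3 + 21.4761*w^2 - 3.227*w + 0.1225)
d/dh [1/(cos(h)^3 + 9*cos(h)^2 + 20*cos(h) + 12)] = (3*cos(h)^2 + 18*cos(h) + 20)*sin(h)/(cos(h)^3 + 9*cos(h)^2 + 20*cos(h) + 12)^2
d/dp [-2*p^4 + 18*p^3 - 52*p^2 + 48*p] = -8*p^3 + 54*p^2 - 104*p + 48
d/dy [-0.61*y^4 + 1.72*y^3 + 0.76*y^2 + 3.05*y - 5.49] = -2.44*y^3 + 5.16*y^2 + 1.52*y + 3.05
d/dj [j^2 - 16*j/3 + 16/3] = 2*j - 16/3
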